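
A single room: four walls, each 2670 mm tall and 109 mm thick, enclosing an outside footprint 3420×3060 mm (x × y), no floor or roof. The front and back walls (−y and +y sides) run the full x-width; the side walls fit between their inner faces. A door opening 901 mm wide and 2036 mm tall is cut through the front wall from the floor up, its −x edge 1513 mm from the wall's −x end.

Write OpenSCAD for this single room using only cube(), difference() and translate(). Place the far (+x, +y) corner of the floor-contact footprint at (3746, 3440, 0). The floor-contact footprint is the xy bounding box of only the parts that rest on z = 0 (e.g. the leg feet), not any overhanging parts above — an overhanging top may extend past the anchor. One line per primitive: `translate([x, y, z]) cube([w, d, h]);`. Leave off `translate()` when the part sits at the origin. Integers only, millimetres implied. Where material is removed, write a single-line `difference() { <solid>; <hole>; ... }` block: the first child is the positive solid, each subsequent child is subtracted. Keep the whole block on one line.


difference() { translate([326, 380, 0]) cube([3420, 109, 2670]); translate([1839, 380, 0]) cube([901, 109, 2036]); }
translate([326, 3331, 0]) cube([3420, 109, 2670]);
translate([326, 489, 0]) cube([109, 2842, 2670]);
translate([3637, 489, 0]) cube([109, 2842, 2670]);


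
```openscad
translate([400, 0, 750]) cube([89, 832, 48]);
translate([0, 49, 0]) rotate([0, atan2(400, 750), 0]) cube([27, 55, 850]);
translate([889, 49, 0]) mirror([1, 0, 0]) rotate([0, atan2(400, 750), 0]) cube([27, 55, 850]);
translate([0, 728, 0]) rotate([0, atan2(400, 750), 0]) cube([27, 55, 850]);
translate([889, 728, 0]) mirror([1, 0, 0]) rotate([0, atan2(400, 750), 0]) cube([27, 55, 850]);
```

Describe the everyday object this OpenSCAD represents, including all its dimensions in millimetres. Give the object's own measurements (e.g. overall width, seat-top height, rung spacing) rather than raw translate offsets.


A sawhorse. A 89×832×48 mm beam (x, y, z) sits on two A-frame leg pairs. Each pair is two raked legs of 27×55 mm section (55 mm along y) splaying symmetrically in x. Each leg rises 750 mm vertically over 400 mm of horizontal reach and is 850 mm long along its own axis. Every leg's outer bottom edge rests on the floor and its outer top edge meets a bottom edge of the beam — the left legs (tilting toward +x) meet the beam's −x bottom edge, the right legs (their mirror images, tilting toward −x) meet its +x bottom edge — so the leg tops tuck under the beam, the beam's underside is 750 mm above the floor, and the feet are 889 mm apart outside-to-outside with the beam centred between them. The two leg pairs are set in 49 mm from either end of the beam.


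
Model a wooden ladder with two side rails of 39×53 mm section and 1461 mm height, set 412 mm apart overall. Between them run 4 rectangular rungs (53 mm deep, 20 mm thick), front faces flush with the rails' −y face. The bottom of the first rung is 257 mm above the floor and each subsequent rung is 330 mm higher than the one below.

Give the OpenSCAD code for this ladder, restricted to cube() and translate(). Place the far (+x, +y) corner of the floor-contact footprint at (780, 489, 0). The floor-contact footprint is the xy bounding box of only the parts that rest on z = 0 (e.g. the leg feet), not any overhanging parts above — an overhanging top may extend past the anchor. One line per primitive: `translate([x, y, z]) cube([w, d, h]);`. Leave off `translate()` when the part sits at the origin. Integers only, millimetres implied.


// rung span = 412 - 2*39 = 334
// rung[k] z = 257 + k*330
translate([368, 436, 0]) cube([39, 53, 1461]);
translate([741, 436, 0]) cube([39, 53, 1461]);
translate([407, 436, 257]) cube([334, 53, 20]);
translate([407, 436, 587]) cube([334, 53, 20]);
translate([407, 436, 917]) cube([334, 53, 20]);
translate([407, 436, 1247]) cube([334, 53, 20]);


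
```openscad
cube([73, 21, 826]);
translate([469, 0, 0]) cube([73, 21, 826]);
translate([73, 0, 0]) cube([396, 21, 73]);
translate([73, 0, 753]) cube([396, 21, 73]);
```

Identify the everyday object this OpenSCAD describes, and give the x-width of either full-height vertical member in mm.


A picture frame. The border width is 73 mm.

Four thin pieces enclosing a rectangular opening — a picture frame. The two full-height stiles are 826 mm tall; the top rail sits at z = 753 and is 73 mm tall, so the border above the opening is 826 − 753 = 73 mm, matching the stile x-width.


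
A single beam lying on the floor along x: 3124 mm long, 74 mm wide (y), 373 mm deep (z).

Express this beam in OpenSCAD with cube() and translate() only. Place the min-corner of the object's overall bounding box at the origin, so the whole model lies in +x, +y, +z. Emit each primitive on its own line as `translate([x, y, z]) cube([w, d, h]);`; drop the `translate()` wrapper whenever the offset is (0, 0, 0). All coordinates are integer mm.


cube([3124, 74, 373]);


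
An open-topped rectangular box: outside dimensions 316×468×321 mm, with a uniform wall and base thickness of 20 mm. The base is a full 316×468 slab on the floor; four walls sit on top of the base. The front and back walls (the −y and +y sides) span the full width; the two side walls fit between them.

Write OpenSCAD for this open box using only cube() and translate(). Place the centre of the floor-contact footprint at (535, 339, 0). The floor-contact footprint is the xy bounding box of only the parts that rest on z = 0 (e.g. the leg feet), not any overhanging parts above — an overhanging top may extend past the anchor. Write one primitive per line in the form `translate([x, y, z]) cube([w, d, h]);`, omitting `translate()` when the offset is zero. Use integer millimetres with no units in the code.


translate([377, 105, 0]) cube([316, 468, 20]);
translate([377, 105, 20]) cube([316, 20, 301]);
translate([377, 553, 20]) cube([316, 20, 301]);
translate([377, 125, 20]) cube([20, 428, 301]);
translate([673, 125, 20]) cube([20, 428, 301]);


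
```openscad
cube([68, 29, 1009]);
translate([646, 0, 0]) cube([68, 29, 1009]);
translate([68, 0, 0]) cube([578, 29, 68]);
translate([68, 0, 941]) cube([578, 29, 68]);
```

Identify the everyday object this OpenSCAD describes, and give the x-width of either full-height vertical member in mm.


A picture frame. The border width is 68 mm.

Four thin pieces enclosing a rectangular opening — a picture frame. The two full-height stiles are 1009 mm tall; the top rail sits at z = 941 and is 68 mm tall, so the border above the opening is 1009 − 941 = 68 mm, matching the stile x-width.


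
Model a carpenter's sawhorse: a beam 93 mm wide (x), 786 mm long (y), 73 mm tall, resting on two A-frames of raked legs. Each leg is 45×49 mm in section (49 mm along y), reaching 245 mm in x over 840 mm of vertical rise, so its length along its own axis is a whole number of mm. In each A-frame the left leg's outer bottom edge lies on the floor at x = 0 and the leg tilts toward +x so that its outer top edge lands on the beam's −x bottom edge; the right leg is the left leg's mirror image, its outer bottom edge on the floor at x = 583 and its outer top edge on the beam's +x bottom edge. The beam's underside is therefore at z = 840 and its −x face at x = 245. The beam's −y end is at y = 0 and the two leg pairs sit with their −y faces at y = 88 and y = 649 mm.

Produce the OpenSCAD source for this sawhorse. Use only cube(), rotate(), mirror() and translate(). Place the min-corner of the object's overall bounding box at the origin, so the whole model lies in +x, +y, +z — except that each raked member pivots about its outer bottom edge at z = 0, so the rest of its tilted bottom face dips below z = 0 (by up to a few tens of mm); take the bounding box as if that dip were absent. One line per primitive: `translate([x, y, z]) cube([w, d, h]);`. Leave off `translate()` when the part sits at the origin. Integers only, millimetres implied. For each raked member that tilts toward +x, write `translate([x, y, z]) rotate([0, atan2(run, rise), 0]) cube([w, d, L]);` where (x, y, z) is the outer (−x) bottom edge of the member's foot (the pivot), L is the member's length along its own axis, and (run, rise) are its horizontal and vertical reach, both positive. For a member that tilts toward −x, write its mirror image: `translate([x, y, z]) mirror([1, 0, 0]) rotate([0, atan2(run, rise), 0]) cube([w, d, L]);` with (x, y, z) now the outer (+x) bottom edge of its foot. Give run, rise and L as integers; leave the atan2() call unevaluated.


translate([245, 0, 840]) cube([93, 786, 73]);
translate([0, 88, 0]) rotate([0, atan2(245, 840), 0]) cube([45, 49, 875]);
translate([583, 88, 0]) mirror([1, 0, 0]) rotate([0, atan2(245, 840), 0]) cube([45, 49, 875]);
translate([0, 649, 0]) rotate([0, atan2(245, 840), 0]) cube([45, 49, 875]);
translate([583, 649, 0]) mirror([1, 0, 0]) rotate([0, atan2(245, 840), 0]) cube([45, 49, 875]);


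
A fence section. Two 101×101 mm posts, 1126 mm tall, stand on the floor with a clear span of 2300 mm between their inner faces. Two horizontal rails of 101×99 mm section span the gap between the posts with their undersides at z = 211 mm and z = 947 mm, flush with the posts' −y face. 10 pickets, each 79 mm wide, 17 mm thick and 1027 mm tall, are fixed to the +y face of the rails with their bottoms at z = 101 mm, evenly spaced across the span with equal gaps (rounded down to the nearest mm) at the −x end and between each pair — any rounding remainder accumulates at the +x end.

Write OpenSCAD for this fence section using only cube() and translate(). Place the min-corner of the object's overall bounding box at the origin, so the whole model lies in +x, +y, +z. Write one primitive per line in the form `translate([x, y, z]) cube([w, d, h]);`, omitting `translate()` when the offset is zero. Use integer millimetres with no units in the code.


cube([101, 101, 1126]);
translate([2401, 0, 0]) cube([101, 101, 1126]);
translate([101, 0, 211]) cube([2300, 101, 99]);
translate([101, 0, 947]) cube([2300, 101, 99]);
translate([238, 101, 101]) cube([79, 17, 1027]);
translate([454, 101, 101]) cube([79, 17, 1027]);
translate([670, 101, 101]) cube([79, 17, 1027]);
translate([886, 101, 101]) cube([79, 17, 1027]);
translate([1102, 101, 101]) cube([79, 17, 1027]);
translate([1318, 101, 101]) cube([79, 17, 1027]);
translate([1534, 101, 101]) cube([79, 17, 1027]);
translate([1750, 101, 101]) cube([79, 17, 1027]);
translate([1966, 101, 101]) cube([79, 17, 1027]);
translate([2182, 101, 101]) cube([79, 17, 1027]);


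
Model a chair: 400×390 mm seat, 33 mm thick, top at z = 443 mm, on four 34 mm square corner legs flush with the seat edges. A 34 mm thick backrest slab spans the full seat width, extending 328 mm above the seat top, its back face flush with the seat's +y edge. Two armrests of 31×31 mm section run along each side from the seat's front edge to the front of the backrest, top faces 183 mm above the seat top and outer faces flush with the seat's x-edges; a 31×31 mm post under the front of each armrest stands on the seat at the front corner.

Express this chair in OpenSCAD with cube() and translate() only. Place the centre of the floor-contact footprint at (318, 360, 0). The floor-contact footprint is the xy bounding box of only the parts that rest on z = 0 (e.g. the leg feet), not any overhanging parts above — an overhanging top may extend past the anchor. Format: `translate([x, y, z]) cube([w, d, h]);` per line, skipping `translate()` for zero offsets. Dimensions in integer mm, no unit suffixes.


translate([118, 165, 410]) cube([400, 390, 33]);
translate([118, 165, 0]) cube([34, 34, 410]);
translate([484, 165, 0]) cube([34, 34, 410]);
translate([118, 521, 0]) cube([34, 34, 410]);
translate([484, 521, 0]) cube([34, 34, 410]);
translate([118, 521, 443]) cube([400, 34, 328]);
translate([118, 165, 595]) cube([31, 356, 31]);
translate([487, 165, 595]) cube([31, 356, 31]);
translate([118, 165, 443]) cube([31, 31, 152]);
translate([487, 165, 443]) cube([31, 31, 152]);


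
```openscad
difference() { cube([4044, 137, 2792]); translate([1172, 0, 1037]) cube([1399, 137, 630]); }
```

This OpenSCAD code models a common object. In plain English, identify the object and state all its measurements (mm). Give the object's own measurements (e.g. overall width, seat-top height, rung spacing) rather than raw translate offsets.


A wall 4044 mm long (x), 137 mm thick (y), 2792 mm tall, with a rectangular window opening cut through it. The opening is 1399 mm wide and 630 mm tall; its sill is at z = 1037 mm and its near (−x) edge is 1172 mm from the wall's −x end. The opening passes through the full wall thickness.


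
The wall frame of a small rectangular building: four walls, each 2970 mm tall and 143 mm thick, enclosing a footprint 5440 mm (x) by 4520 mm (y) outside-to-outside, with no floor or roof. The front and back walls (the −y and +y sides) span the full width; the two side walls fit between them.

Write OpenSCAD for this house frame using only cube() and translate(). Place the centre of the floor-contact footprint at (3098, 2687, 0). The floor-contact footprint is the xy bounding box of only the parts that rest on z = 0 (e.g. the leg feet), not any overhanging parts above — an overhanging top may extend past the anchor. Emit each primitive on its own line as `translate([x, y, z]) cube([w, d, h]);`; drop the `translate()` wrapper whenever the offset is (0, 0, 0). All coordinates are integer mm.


translate([378, 427, 0]) cube([5440, 143, 2970]);
translate([378, 4804, 0]) cube([5440, 143, 2970]);
translate([378, 570, 0]) cube([143, 4234, 2970]);
translate([5675, 570, 0]) cube([143, 4234, 2970]);


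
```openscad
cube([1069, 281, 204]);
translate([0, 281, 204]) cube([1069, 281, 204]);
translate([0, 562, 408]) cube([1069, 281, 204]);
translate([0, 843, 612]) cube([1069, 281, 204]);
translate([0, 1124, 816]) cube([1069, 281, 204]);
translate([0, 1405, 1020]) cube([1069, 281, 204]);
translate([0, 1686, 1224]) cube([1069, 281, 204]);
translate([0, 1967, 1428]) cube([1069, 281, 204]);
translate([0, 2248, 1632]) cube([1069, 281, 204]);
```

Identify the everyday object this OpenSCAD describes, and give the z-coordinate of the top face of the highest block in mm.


A staircase. The total rise is 1836 mm.

9 identical blocks, each offset up and back from the previous — a staircase. Each step is 204 mm tall and there are 9 of them, so the total rise is 9 × 204 = 1836 mm.


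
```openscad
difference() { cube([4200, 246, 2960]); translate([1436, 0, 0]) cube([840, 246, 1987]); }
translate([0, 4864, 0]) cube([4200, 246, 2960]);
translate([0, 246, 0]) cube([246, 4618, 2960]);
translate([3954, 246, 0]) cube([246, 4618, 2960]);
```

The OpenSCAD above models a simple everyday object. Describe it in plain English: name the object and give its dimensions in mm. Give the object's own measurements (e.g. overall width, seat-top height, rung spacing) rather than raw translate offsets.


A single room: four walls, each 2960 mm tall and 246 mm thick, enclosing an outside footprint 4200×5110 mm (x × y), no floor or roof. The front and back walls (−y and +y sides) run the full x-width; the side walls fit between their inner faces. A door opening 840 mm wide and 1987 mm tall is cut through the front wall from the floor up, its −x edge 1436 mm from the wall's −x end.


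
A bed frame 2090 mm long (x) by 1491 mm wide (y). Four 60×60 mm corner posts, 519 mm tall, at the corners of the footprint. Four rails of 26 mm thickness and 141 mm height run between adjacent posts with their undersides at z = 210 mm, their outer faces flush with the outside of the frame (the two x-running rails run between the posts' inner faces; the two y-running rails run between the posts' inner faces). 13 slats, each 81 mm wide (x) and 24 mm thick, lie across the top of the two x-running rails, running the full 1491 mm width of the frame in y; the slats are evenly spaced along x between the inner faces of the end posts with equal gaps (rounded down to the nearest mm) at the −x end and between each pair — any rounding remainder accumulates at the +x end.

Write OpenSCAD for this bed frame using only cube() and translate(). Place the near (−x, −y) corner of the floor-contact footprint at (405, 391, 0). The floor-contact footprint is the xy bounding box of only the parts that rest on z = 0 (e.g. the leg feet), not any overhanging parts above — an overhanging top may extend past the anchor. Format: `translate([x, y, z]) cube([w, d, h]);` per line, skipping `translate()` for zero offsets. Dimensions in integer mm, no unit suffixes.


translate([405, 391, 0]) cube([60, 60, 519]);
translate([405, 1822, 0]) cube([60, 60, 519]);
translate([2435, 391, 0]) cube([60, 60, 519]);
translate([2435, 1822, 0]) cube([60, 60, 519]);
translate([465, 391, 210]) cube([1970, 26, 141]);
translate([465, 1856, 210]) cube([1970, 26, 141]);
translate([405, 451, 210]) cube([26, 1371, 141]);
translate([2469, 451, 210]) cube([26, 1371, 141]);
translate([530, 391, 351]) cube([81, 1491, 24]);
translate([676, 391, 351]) cube([81, 1491, 24]);
translate([822, 391, 351]) cube([81, 1491, 24]);
translate([968, 391, 351]) cube([81, 1491, 24]);
translate([1114, 391, 351]) cube([81, 1491, 24]);
translate([1260, 391, 351]) cube([81, 1491, 24]);
translate([1406, 391, 351]) cube([81, 1491, 24]);
translate([1552, 391, 351]) cube([81, 1491, 24]);
translate([1698, 391, 351]) cube([81, 1491, 24]);
translate([1844, 391, 351]) cube([81, 1491, 24]);
translate([1990, 391, 351]) cube([81, 1491, 24]);
translate([2136, 391, 351]) cube([81, 1491, 24]);
translate([2282, 391, 351]) cube([81, 1491, 24]);


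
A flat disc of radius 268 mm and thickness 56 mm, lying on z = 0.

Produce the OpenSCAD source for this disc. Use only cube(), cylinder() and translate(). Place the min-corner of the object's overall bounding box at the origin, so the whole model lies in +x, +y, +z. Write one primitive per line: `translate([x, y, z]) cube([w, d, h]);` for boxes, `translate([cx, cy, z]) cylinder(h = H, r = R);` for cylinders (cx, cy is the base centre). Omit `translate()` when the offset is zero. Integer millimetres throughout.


translate([268, 268, 0]) cylinder(h = 56, r = 268);


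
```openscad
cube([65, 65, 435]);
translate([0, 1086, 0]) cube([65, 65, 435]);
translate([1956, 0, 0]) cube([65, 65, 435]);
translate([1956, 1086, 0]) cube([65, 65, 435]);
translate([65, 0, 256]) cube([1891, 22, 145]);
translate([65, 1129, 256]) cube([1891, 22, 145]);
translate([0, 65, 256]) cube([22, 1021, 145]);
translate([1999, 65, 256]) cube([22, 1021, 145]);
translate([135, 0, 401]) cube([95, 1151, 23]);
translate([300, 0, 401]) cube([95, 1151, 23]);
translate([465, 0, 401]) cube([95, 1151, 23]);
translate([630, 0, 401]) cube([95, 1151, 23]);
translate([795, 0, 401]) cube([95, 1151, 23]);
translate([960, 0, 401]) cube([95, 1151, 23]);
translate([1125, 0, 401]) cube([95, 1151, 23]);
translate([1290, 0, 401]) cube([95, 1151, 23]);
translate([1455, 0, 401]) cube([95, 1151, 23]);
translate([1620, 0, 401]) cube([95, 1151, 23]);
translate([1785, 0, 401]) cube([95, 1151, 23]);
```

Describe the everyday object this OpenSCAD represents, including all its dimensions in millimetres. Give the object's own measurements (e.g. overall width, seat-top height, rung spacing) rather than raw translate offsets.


A bed frame 2021 mm long (x) by 1151 mm wide (y). Four 65×65 mm corner posts, 435 mm tall, at the corners of the footprint. Four rails of 22 mm thickness and 145 mm height run between adjacent posts with their undersides at z = 256 mm, their outer faces flush with the outside of the frame (the two x-running rails run between the posts' inner faces; the two y-running rails run between the posts' inner faces). 11 slats, each 95 mm wide (x) and 23 mm thick, lie across the top of the two x-running rails, running the full 1151 mm width of the frame in y; along x they sit between the end posts with a 70 mm gap after the −x posts and between neighbouring slats, leaving 76 mm before the +x posts.


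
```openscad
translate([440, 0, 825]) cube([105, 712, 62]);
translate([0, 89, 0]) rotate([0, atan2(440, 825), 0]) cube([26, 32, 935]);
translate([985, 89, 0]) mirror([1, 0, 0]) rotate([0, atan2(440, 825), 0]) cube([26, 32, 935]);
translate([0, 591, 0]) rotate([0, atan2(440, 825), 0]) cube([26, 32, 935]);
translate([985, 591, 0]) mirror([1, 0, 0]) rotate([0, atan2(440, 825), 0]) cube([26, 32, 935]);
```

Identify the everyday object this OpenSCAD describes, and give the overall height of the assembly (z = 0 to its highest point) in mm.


A sawhorse. The overall height is 887 mm.

A beam across two mirrored pairs of raked legs — a sawhorse. The beam's underside is at z = 825 (matching the legs' vertical rise in atan2(440, 825)) and the beam is 62 mm tall, so its top is at 825 + 62 = 887 mm. The raked legs top out at the beam's underside, so that is the highest point.


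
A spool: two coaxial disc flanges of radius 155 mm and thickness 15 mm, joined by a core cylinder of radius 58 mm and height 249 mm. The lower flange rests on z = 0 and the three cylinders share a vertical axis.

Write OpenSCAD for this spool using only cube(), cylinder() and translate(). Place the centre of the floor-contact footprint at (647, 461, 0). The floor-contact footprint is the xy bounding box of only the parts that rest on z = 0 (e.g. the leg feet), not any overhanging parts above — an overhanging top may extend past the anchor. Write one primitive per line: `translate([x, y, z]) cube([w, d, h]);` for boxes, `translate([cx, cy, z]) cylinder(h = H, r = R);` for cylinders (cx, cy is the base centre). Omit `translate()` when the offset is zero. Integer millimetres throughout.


translate([647, 461, 0]) cylinder(h = 15, r = 155);
translate([647, 461, 15]) cylinder(h = 249, r = 58);
translate([647, 461, 264]) cylinder(h = 15, r = 155);


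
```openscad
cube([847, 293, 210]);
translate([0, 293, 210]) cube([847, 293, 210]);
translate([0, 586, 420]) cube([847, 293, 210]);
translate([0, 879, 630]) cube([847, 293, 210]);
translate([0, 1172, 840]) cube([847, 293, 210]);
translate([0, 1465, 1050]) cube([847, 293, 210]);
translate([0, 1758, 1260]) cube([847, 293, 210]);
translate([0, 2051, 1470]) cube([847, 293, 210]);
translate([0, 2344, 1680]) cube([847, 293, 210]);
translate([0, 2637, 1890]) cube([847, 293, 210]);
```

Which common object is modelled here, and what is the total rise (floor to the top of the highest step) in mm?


A staircase. The total rise is 2100 mm.

10 identical blocks, each offset up and back from the previous — a staircase. Each step is 210 mm tall and there are 10 of them, so the total rise is 10 × 210 = 2100 mm.


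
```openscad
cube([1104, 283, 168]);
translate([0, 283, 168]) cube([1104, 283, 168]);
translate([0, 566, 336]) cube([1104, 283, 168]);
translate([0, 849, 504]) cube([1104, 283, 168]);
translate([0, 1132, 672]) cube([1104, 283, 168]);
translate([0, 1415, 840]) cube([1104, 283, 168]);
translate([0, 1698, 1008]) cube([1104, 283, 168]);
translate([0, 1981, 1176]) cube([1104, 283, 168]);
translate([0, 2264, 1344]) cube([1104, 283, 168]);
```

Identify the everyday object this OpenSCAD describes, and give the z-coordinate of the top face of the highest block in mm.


A staircase. The total rise is 1512 mm.

9 identical blocks, each offset up and back from the previous — a staircase. Each step is 168 mm tall and there are 9 of them, so the total rise is 9 × 168 = 1512 mm.


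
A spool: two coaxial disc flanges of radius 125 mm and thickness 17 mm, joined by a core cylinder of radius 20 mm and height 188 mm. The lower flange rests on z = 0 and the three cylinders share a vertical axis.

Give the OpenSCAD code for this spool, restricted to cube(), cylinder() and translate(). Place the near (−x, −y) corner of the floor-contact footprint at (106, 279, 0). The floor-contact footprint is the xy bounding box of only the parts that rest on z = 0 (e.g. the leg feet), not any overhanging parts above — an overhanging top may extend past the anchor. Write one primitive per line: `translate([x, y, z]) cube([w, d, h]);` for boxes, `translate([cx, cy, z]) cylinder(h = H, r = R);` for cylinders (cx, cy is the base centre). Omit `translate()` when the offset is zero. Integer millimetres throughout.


translate([231, 404, 0]) cylinder(h = 17, r = 125);
translate([231, 404, 17]) cylinder(h = 188, r = 20);
translate([231, 404, 205]) cylinder(h = 17, r = 125);


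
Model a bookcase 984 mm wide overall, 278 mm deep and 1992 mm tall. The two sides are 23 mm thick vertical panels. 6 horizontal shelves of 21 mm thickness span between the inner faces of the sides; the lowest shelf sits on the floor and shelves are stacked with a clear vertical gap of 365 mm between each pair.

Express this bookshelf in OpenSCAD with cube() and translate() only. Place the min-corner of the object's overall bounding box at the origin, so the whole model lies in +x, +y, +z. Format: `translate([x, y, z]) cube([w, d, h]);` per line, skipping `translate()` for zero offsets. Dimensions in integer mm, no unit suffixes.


cube([23, 278, 1992]);
translate([961, 0, 0]) cube([23, 278, 1992]);
translate([23, 0, 0]) cube([938, 278, 21]);
translate([23, 0, 386]) cube([938, 278, 21]);
translate([23, 0, 772]) cube([938, 278, 21]);
translate([23, 0, 1158]) cube([938, 278, 21]);
translate([23, 0, 1544]) cube([938, 278, 21]);
translate([23, 0, 1930]) cube([938, 278, 21]);


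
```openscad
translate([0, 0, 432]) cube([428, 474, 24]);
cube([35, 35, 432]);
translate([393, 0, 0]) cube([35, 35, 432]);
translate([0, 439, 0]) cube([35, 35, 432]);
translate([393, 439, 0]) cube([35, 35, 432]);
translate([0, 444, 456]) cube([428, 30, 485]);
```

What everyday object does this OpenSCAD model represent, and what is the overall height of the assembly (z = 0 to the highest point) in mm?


A chair. The overall height is 941 mm.

A slab on four corner posts with a tall panel at the back — a chair. The seat slab sits at z = 432 with thickness 24, and the 485 mm backrest starts at the seat top, so the overall height is 432 + 24 + 485 = 941 mm.


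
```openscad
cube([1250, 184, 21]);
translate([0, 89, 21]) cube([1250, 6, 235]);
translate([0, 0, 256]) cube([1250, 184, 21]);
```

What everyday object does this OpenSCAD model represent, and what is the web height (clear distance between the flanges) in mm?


An I-beam. The web height is 235 mm.

Two wide flanges with a thin centred web — an I-beam. Overall 277 mm minus two 21 mm flanges gives a web of 277 − 2·21 = 235 mm.


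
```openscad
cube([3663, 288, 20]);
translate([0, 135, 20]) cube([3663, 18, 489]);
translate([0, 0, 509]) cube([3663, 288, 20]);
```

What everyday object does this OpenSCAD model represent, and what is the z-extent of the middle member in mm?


An I-beam. The web height is 489 mm.

Two wide flanges with a thin centred web — an I-beam. Overall 529 mm minus two 20 mm flanges gives a web of 529 − 2·20 = 489 mm.


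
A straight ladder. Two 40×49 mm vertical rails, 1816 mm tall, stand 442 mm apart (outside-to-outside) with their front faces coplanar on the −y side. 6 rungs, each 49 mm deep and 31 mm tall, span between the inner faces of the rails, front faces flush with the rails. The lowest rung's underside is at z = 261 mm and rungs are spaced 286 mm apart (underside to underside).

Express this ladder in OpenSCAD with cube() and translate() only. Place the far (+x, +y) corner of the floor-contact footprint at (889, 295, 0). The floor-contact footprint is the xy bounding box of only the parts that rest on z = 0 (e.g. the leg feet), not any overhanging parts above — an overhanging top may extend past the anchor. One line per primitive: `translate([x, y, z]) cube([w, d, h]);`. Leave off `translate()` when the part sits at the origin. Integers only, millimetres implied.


// rung span = 442 - 2*40 = 362
// rung[k] z = 261 + k*286
translate([447, 246, 0]) cube([40, 49, 1816]);
translate([849, 246, 0]) cube([40, 49, 1816]);
translate([487, 246, 261]) cube([362, 49, 31]);
translate([487, 246, 547]) cube([362, 49, 31]);
translate([487, 246, 833]) cube([362, 49, 31]);
translate([487, 246, 1119]) cube([362, 49, 31]);
translate([487, 246, 1405]) cube([362, 49, 31]);
translate([487, 246, 1691]) cube([362, 49, 31]);


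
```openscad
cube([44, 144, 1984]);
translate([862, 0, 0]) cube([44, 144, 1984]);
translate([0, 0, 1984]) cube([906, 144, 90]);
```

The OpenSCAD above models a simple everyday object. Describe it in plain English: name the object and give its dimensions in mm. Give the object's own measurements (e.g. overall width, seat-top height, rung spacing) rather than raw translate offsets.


A door frame. The clear opening is 818 mm wide and 1984 mm high. Two 44 mm wide jambs, 144 mm deep, stand either side of the opening from the floor to the top of the opening. A 90 mm thick head sits across the top of both jambs, spanning the full outside width of the frame.


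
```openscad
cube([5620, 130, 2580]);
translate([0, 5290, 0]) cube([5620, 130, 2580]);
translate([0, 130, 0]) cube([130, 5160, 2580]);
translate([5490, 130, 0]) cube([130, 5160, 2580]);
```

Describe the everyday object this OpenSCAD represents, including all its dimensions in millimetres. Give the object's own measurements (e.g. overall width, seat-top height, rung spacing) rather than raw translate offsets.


The wall frame of a small rectangular building: four walls, each 2580 mm tall and 130 mm thick, enclosing a footprint 5620 mm (x) by 5420 mm (y) outside-to-outside, with no floor or roof. The front and back walls (the −y and +y sides) span the full width; the two side walls fit between them.


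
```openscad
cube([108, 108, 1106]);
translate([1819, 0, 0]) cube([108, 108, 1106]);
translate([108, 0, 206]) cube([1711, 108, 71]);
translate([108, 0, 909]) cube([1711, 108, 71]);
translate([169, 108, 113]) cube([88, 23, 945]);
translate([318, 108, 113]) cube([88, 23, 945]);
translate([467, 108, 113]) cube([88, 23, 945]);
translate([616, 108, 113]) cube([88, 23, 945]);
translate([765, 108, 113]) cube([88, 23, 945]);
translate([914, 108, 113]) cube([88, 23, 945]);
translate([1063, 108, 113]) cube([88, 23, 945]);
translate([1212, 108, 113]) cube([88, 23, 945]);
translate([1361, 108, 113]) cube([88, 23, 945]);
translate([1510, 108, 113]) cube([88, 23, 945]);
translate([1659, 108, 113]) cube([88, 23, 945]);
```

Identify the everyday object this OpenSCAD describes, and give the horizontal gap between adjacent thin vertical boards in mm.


A fence section. The picket gap is 61 mm.

Two posts, two rails, 11 pickets — a fence section. Span 1711 mm holds 11 pickets of 88 mm with 12 equal gaps: ⌊(1711 − 11·88) / 12⌋ = 61 mm.


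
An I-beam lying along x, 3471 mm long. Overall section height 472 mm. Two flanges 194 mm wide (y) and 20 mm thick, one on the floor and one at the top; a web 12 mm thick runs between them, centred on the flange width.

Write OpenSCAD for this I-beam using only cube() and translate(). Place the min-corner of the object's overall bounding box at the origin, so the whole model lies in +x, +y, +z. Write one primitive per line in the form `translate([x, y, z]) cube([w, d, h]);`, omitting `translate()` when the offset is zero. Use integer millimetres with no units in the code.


cube([3471, 194, 20]);
translate([0, 91, 20]) cube([3471, 12, 432]);
translate([0, 0, 452]) cube([3471, 194, 20]);


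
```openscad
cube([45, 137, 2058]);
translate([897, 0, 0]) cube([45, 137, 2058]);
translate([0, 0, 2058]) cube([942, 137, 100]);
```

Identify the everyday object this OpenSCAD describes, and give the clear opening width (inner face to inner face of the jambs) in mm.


A door frame. The clear opening width is 852 mm.

Two 2058 mm tall posts with a header on top — a door frame. The left jamb is 45 mm wide at x = 0; the right jamb starts at x = 897. The clear opening is 897 − 45 = 852 mm.


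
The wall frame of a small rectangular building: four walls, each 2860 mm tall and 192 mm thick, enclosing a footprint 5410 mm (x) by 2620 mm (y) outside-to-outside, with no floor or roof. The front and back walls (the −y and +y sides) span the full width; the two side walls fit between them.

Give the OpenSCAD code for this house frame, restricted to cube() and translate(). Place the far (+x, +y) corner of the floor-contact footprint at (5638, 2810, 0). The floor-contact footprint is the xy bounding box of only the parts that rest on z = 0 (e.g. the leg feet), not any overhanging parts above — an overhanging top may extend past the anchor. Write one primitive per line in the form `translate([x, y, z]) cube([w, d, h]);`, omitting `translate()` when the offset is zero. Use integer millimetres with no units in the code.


translate([228, 190, 0]) cube([5410, 192, 2860]);
translate([228, 2618, 0]) cube([5410, 192, 2860]);
translate([228, 382, 0]) cube([192, 2236, 2860]);
translate([5446, 382, 0]) cube([192, 2236, 2860]);


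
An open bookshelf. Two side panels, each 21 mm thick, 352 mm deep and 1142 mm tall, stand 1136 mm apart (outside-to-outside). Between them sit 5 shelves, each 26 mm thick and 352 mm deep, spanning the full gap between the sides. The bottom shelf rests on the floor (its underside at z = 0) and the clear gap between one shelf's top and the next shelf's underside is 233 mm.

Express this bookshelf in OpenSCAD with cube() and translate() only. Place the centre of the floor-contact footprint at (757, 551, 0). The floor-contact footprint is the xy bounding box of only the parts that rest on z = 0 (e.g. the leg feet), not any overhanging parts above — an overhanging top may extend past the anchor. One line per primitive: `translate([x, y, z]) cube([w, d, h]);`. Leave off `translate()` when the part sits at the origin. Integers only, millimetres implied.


translate([189, 375, 0]) cube([21, 352, 1142]);
translate([1304, 375, 0]) cube([21, 352, 1142]);
translate([210, 375, 0]) cube([1094, 352, 26]);
translate([210, 375, 259]) cube([1094, 352, 26]);
translate([210, 375, 518]) cube([1094, 352, 26]);
translate([210, 375, 777]) cube([1094, 352, 26]);
translate([210, 375, 1036]) cube([1094, 352, 26]);


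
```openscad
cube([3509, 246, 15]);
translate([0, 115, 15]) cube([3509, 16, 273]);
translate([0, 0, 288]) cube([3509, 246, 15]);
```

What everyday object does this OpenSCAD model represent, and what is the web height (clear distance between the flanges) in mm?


An I-beam. The web height is 273 mm.

Two wide flanges with a thin centred web — an I-beam. Overall 303 mm minus two 15 mm flanges gives a web of 303 − 2·15 = 273 mm.


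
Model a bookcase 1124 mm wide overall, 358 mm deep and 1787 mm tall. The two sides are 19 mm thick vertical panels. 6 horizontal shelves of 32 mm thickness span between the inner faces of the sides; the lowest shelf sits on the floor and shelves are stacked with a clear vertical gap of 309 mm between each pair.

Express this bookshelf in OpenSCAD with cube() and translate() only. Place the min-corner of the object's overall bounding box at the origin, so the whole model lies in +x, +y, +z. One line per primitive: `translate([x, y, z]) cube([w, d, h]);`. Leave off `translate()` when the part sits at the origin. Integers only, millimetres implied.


cube([19, 358, 1787]);
translate([1105, 0, 0]) cube([19, 358, 1787]);
translate([19, 0, 0]) cube([1086, 358, 32]);
translate([19, 0, 341]) cube([1086, 358, 32]);
translate([19, 0, 682]) cube([1086, 358, 32]);
translate([19, 0, 1023]) cube([1086, 358, 32]);
translate([19, 0, 1364]) cube([1086, 358, 32]);
translate([19, 0, 1705]) cube([1086, 358, 32]);


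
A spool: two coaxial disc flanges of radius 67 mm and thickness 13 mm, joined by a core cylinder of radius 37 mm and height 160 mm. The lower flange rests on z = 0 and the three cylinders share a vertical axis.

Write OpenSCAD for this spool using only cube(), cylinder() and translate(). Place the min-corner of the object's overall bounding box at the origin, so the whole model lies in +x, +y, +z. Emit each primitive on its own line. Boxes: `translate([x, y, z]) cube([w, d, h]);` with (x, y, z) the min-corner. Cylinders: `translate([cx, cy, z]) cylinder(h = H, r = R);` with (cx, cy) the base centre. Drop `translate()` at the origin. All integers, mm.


translate([67, 67, 0]) cylinder(h = 13, r = 67);
translate([67, 67, 13]) cylinder(h = 160, r = 37);
translate([67, 67, 173]) cylinder(h = 13, r = 67);


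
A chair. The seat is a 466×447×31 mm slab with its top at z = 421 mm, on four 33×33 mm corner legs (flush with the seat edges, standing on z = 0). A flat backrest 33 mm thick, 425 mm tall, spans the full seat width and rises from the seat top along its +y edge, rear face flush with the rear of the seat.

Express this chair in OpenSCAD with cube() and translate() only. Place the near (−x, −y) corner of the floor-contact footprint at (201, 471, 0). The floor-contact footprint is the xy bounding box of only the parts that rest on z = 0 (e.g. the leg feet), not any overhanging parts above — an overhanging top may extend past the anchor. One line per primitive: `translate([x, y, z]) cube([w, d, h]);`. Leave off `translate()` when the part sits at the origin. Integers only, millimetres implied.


// leg_h = 421 - 31 = 390
translate([201, 471, 390]) cube([466, 447, 31]);
translate([201, 471, 0]) cube([33, 33, 390]);
translate([634, 471, 0]) cube([33, 33, 390]);
translate([201, 885, 0]) cube([33, 33, 390]);
translate([634, 885, 0]) cube([33, 33, 390]);
translate([201, 885, 421]) cube([466, 33, 425]);


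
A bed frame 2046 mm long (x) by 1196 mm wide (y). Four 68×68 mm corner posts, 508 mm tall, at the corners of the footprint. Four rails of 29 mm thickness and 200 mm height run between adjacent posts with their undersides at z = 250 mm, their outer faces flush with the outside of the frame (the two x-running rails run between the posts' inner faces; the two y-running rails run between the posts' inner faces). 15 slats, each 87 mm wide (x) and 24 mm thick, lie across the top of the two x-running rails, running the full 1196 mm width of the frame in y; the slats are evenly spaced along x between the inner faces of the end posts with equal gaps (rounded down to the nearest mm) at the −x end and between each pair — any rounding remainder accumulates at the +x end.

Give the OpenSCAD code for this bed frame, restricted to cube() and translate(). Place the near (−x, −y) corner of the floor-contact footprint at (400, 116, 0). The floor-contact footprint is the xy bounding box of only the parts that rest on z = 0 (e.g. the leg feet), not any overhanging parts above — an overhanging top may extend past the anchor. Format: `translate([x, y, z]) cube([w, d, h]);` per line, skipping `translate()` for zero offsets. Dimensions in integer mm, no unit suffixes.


translate([400, 116, 0]) cube([68, 68, 508]);
translate([400, 1244, 0]) cube([68, 68, 508]);
translate([2378, 116, 0]) cube([68, 68, 508]);
translate([2378, 1244, 0]) cube([68, 68, 508]);
translate([468, 116, 250]) cube([1910, 29, 200]);
translate([468, 1283, 250]) cube([1910, 29, 200]);
translate([400, 184, 250]) cube([29, 1060, 200]);
translate([2417, 184, 250]) cube([29, 1060, 200]);
translate([505, 116, 450]) cube([87, 1196, 24]);
translate([629, 116, 450]) cube([87, 1196, 24]);
translate([753, 116, 450]) cube([87, 1196, 24]);
translate([877, 116, 450]) cube([87, 1196, 24]);
translate([1001, 116, 450]) cube([87, 1196, 24]);
translate([1125, 116, 450]) cube([87, 1196, 24]);
translate([1249, 116, 450]) cube([87, 1196, 24]);
translate([1373, 116, 450]) cube([87, 1196, 24]);
translate([1497, 116, 450]) cube([87, 1196, 24]);
translate([1621, 116, 450]) cube([87, 1196, 24]);
translate([1745, 116, 450]) cube([87, 1196, 24]);
translate([1869, 116, 450]) cube([87, 1196, 24]);
translate([1993, 116, 450]) cube([87, 1196, 24]);
translate([2117, 116, 450]) cube([87, 1196, 24]);
translate([2241, 116, 450]) cube([87, 1196, 24]);


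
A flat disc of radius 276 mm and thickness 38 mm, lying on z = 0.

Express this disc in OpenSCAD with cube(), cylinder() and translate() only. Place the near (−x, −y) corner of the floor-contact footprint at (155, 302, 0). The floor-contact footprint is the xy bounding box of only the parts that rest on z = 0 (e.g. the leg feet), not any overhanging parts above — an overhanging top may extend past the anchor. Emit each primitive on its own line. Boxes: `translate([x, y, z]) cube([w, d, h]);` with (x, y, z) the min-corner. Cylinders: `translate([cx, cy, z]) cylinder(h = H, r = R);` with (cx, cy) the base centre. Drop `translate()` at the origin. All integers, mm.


translate([431, 578, 0]) cylinder(h = 38, r = 276);
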